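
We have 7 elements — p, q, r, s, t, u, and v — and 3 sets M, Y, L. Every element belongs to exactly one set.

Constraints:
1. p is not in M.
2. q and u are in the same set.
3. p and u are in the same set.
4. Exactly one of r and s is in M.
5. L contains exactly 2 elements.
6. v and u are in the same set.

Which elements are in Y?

From (1): p ∉ M.
(3): u matches p: u ∉ M.
(6): v matches u: v ∉ M.
(2): q matches u: q ∉ M.
Suppose p ∉ Y: no assignment then satisfies all the clues, so p ∈ Y.

Y = {p, q, u, v}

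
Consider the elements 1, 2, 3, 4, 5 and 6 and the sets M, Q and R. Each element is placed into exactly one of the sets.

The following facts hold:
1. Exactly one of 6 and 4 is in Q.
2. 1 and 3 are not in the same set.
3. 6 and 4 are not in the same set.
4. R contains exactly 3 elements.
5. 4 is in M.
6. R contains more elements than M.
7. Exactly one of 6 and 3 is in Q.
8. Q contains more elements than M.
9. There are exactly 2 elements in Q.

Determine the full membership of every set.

M = {4}; Q = {1, 6}; R = {2, 3, 5}

From (5): 4 ∈ M.
(1) (exactly one): 6 ∈ Q.
(7) (exactly one): 3 ∉ Q.
Suppose 1 ∈ M: no assignment then satisfies all the clues, so 1 ∉ M.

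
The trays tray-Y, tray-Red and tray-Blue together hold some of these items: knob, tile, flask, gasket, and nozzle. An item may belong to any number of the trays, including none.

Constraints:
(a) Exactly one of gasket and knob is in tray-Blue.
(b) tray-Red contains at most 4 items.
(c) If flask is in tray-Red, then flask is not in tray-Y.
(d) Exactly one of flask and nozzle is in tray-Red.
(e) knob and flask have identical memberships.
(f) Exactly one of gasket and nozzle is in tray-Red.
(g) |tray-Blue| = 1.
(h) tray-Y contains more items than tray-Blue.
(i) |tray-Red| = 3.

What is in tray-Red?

tray-Red = {flask, gasket, knob}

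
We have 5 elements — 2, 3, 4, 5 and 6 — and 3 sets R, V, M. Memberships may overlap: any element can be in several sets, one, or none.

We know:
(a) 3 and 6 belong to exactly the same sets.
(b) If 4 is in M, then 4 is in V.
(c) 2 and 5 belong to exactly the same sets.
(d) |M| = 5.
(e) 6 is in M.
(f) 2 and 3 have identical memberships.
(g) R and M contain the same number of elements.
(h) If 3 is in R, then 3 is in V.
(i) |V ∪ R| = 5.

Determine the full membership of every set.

R = {2, 3, 4, 5, 6}; V = {2, 3, 4, 5, 6}; M = {2, 3, 4, 5, 6}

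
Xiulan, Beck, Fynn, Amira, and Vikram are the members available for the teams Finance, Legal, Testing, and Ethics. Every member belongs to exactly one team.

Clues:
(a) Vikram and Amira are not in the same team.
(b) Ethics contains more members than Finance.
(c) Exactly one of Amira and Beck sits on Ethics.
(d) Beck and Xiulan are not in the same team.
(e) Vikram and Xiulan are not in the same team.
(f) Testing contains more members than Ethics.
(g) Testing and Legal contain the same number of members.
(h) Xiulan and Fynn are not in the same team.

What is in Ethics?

Ethics = {Beck}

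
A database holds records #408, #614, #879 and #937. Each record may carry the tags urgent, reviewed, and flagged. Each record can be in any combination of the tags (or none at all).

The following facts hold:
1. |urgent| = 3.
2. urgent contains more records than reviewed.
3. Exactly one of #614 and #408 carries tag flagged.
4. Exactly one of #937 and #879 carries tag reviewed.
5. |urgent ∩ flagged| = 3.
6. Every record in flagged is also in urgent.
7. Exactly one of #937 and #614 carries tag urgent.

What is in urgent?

urgent = {#408, #879, #937}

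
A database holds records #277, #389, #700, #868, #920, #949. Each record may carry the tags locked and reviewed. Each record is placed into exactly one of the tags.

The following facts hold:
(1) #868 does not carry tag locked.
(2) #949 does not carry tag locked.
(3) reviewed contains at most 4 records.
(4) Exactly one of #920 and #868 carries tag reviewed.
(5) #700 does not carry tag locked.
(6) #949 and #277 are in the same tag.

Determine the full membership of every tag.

locked = {#389, #920}; reviewed = {#277, #700, #868, #949}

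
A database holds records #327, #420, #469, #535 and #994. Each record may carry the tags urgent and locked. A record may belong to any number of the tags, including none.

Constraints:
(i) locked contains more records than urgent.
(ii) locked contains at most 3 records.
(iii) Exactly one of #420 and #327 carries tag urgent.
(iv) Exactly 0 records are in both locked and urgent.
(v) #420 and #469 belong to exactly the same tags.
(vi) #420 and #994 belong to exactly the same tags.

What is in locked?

locked = {#420, #469, #994}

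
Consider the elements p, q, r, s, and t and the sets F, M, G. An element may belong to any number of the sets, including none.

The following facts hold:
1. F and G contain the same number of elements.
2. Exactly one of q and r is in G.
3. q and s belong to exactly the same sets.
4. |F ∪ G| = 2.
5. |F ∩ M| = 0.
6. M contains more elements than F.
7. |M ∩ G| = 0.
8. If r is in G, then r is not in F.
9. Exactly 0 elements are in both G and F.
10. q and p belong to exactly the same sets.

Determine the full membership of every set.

F = {t}; M = {p, q, s}; G = {r}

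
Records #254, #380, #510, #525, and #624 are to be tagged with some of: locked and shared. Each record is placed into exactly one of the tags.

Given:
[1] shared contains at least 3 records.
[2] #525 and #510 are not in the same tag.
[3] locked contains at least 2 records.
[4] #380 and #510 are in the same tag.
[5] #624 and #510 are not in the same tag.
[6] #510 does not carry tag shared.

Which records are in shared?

shared = {#254, #525, #624}

From (6): #510 ∉ shared.
(4): #380 matches #510: #380 ∉ shared.
Only one tag left: #380 ∈ locked.
Only one tag left: #510 ∈ locked.
(1): only 3 candidates remain for shared, so all are in.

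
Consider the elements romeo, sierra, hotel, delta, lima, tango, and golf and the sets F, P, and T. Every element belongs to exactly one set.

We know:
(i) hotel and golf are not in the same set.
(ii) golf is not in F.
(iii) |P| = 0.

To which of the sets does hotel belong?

From (ii): golf ∉ F.
(iii): P already has 0, so the rest are out.
Only one set left: golf ∈ T.
(i): hotel ∉ T.
Only one set left: hotel ∈ F.

hotel: F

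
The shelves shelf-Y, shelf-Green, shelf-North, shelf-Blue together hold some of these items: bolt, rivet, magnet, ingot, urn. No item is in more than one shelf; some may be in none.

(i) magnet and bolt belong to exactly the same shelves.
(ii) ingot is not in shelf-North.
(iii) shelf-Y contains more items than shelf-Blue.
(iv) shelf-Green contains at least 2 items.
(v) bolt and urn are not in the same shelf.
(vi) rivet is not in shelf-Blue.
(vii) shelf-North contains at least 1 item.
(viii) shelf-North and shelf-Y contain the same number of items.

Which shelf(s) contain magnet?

From (ii): ingot ∉ shelf-North.
From (vi): rivet ∉ shelf-Blue.
Suppose magnet ∈ shelf-Y: no assignment then satisfies all the clues, so magnet ∉ shelf-Y.

magnet: shelf-Green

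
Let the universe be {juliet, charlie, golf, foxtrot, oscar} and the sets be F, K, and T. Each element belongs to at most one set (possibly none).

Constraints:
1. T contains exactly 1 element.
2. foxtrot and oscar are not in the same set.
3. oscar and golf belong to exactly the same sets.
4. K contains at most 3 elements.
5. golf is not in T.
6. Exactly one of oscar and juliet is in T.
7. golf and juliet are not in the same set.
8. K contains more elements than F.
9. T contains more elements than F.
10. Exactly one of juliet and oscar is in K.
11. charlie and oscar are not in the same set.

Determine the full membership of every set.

F = {}; K = {golf, oscar}; T = {juliet}

From (5): golf ∉ T.
(3): oscar matches golf: oscar ∉ T.
(6) (exactly one): juliet ∈ T.
(10) (exactly one): oscar ∈ K.
(11): charlie ∉ K.
(1): T already has 1, so the rest are out.
(2): foxtrot ∉ K.
(3): golf matches oscar: golf ∉ F.
(3): golf matches oscar: golf ∈ K.
Suppose charlie ∈ F: no assignment then satisfies all the clues, so charlie ∉ F.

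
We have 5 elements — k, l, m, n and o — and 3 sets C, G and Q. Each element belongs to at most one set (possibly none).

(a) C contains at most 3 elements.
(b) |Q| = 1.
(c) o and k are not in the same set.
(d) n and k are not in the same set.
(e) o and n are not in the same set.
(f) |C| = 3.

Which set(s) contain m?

m: C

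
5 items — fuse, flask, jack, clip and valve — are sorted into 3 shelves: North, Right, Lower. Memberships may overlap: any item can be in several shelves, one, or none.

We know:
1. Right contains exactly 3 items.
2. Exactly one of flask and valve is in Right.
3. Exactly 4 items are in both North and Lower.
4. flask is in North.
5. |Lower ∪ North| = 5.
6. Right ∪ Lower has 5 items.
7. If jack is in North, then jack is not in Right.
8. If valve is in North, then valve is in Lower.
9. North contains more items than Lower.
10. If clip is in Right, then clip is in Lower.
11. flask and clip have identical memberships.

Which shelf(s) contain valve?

valve: Lower, North

From (4): flask ∈ North.
(11): clip matches flask: clip ∈ North.
Suppose valve ∉ North: no assignment then satisfies all the clues, so valve ∈ North.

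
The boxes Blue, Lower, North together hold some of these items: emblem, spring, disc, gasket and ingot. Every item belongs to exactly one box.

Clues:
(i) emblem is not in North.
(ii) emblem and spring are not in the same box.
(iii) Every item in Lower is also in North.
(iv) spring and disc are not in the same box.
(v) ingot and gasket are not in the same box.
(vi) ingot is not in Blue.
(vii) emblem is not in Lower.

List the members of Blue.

From (i): emblem ∉ North.
From (vi): ingot ∉ Blue.
From (vii): emblem ∉ Lower.
Only one box left: emblem ∈ Blue.
(ii): spring ∉ Blue.
Suppose disc ∉ Blue: no assignment then satisfies all the clues, so disc ∈ Blue.

Blue = {disc, emblem, gasket}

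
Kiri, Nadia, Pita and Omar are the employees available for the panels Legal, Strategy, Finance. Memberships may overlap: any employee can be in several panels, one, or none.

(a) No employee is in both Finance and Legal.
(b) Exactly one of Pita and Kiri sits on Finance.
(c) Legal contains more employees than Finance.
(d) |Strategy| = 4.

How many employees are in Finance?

1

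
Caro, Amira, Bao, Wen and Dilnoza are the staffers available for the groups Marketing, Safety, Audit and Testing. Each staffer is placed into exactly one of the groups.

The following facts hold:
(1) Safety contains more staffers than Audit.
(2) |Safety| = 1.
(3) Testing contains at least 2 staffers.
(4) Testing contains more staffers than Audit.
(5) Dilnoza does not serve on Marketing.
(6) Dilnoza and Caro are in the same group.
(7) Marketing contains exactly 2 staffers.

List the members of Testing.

Testing = {Caro, Dilnoza}

From (5): Dilnoza ∉ Marketing.
(6): Caro matches Dilnoza: Caro ∉ Marketing.
Suppose Caro ∉ Testing: no assignment then satisfies all the clues, so Caro ∈ Testing.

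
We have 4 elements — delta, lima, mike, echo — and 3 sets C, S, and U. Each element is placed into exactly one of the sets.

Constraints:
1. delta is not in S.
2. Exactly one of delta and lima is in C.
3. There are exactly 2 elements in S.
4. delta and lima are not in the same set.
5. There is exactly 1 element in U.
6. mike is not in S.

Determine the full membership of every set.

C = {delta}; S = {echo, lima}; U = {mike}

From (1): delta ∉ S.
From (6): mike ∉ S.
(3): only 2 candidates remain for S, so all are in.
(2) (exactly one): delta ∈ C.
(5): only 1 candidates remain for U, so all are in.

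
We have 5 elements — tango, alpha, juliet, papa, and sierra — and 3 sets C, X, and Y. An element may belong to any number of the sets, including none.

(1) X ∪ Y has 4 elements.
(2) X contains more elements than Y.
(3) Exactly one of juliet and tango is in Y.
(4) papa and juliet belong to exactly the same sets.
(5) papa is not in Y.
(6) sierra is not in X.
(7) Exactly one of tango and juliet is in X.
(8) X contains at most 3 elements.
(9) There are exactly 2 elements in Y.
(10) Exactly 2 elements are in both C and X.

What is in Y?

Y = {alpha, tango}

From (5): papa ∉ Y.
From (6): sierra ∉ X.
(4): juliet matches papa: juliet ∉ Y.
(3) (exactly one): tango ∈ Y.
Suppose alpha ∉ Y: no assignment then satisfies all the clues, so alpha ∈ Y.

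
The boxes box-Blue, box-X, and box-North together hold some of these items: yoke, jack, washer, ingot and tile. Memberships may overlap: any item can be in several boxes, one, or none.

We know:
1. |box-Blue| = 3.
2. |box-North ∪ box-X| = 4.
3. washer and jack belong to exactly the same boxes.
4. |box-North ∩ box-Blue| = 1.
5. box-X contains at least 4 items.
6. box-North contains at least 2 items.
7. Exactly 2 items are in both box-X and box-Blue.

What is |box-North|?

3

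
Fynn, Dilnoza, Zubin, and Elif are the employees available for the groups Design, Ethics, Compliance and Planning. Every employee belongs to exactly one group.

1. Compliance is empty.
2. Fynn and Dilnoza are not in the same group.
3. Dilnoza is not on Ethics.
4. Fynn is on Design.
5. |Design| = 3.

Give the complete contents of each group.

From (3): Dilnoza ∉ Ethics.
From (4): Fynn ∈ Design.
(1): Compliance already has 0, so the rest are out.
(2): Dilnoza ∉ Design.
(5): only 3 candidates remain for Design, so all are in.
Only one group left: Dilnoza ∈ Planning.

Design = {Elif, Fynn, Zubin}; Ethics = {}; Compliance = {}; Planning = {Dilnoza}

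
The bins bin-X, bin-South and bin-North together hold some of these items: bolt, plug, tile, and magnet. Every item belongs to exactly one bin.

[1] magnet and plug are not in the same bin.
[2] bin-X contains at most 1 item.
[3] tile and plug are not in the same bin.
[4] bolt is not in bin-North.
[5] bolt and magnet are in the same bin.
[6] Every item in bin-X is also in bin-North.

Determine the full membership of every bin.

bin-X = {}; bin-South = {bolt, magnet, tile}; bin-North = {plug}

From (4): bolt ∉ bin-North.
(5): magnet matches bolt: magnet ∉ bin-North.
(6) contrapositive: bolt ∉ bin-X.
(6) contrapositive: magnet ∉ bin-X.
Only one bin left: bolt ∈ bin-South.
Only one bin left: magnet ∈ bin-South.
(1): plug ∉ bin-South.
Suppose plug ∈ bin-X: no assignment then satisfies all the clues, so plug ∉ bin-X.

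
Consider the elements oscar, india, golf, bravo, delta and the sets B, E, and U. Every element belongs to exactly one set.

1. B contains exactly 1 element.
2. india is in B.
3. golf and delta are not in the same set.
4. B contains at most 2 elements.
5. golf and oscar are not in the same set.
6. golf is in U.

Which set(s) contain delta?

delta: E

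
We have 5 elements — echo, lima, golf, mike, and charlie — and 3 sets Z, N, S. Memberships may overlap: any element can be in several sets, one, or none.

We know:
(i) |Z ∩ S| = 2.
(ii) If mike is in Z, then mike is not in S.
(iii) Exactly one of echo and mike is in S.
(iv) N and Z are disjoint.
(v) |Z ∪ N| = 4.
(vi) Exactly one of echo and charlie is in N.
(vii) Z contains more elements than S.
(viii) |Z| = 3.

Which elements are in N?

N = {charlie}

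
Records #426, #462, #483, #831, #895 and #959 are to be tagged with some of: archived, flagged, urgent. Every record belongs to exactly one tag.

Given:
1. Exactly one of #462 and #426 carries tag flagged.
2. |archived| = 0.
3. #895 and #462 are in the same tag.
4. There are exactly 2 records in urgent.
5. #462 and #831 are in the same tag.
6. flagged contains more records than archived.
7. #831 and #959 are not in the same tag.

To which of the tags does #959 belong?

#959: urgent

(2): archived already has 0, so the rest are out.
Suppose #959 ∈ flagged: no assignment then satisfies all the clues, so #959 ∉ flagged.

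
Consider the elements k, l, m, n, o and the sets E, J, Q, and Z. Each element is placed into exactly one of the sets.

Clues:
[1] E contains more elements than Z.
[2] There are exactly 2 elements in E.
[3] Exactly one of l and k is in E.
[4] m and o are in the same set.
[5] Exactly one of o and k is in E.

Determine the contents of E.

E = {k, n}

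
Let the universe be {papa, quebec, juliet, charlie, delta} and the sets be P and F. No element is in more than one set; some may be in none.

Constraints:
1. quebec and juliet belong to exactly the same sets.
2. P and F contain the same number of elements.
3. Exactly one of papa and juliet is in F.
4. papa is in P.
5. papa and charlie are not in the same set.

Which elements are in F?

From (4): papa ∈ P.
(3) (exactly one): juliet ∈ F.
(5): charlie ∉ P.
(1): quebec matches juliet: quebec ∉ P.
(1): quebec matches juliet: quebec ∈ F.
Suppose charlie ∈ F: no assignment then satisfies all the clues, so charlie ∉ F.

F = {juliet, quebec}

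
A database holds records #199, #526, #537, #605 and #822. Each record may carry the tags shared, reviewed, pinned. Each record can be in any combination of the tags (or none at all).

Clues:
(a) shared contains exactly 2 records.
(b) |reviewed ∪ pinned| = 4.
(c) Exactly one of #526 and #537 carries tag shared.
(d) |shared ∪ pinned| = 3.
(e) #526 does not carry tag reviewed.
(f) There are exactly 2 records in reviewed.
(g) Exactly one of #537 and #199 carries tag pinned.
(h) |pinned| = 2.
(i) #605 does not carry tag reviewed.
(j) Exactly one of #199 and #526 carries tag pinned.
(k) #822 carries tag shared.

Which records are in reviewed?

From (e): #526 ∉ reviewed.
From (i): #605 ∉ reviewed.
From (k): #822 ∈ shared.
Suppose #199 ∉ reviewed: no assignment then satisfies all the clues, so #199 ∈ reviewed.

reviewed = {#199, #822}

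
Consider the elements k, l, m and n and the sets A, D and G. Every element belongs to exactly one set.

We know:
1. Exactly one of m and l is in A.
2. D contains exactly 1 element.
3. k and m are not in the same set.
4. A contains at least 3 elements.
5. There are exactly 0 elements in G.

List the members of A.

A = {k, l, n}

(5): G already has 0, so the rest are out.
Suppose k ∉ A: no assignment then satisfies all the clues, so k ∈ A.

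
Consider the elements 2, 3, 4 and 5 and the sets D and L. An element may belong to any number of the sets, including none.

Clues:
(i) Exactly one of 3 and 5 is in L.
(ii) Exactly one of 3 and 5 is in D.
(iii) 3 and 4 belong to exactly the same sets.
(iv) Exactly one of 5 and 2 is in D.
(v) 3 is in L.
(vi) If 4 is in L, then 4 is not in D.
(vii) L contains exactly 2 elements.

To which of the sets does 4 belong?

4: L

From (v): 3 ∈ L.
(i) (exactly one): 5 ∉ L.
(iii): 4 matches 3: 4 ∈ L.
(vi): 4 ∉ D.
(vii): L already has 2, so the rest are out.
(iii): 3 matches 4: 3 ∉ D.
(ii) (exactly one): 5 ∈ D.
(iv) (exactly one): 2 ∉ D.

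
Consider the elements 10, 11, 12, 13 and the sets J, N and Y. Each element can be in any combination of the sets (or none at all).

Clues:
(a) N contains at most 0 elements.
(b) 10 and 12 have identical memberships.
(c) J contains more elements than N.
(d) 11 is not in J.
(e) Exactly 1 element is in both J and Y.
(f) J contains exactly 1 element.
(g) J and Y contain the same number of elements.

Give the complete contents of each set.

J = {13}; N = {}; Y = {13}

From (d): 11 ∉ J.
(a): N already has 0, so the rest are out.
Suppose 10 ∈ J: no assignment then satisfies all the clues, so 10 ∉ J.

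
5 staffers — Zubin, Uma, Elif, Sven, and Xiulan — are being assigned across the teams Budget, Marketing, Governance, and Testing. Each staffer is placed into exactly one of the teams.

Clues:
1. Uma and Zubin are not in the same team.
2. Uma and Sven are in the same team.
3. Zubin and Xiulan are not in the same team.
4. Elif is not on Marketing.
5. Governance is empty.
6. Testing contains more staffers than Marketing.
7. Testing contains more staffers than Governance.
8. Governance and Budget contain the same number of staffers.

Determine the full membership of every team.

From (4): Elif ∉ Marketing.
(5): Governance already has 0, so the rest are out.
Suppose Zubin ∈ Budget: no assignment then satisfies all the clues, so Zubin ∉ Budget.

Budget = {}; Marketing = {Zubin}; Governance = {}; Testing = {Elif, Sven, Uma, Xiulan}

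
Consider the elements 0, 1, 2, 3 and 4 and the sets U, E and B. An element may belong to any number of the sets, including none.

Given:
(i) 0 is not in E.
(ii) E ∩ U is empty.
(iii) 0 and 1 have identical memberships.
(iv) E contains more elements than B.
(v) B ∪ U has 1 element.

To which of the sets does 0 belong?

0: none

From (i): 0 ∉ E.
(iii): 1 matches 0: 1 ∉ E.
Suppose 0 ∈ U: no assignment then satisfies all the clues, so 0 ∉ U.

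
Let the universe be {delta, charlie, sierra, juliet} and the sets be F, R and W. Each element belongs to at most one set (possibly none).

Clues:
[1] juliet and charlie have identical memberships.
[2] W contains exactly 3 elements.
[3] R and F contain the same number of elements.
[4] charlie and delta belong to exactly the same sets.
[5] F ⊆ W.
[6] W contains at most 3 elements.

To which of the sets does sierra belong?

sierra: none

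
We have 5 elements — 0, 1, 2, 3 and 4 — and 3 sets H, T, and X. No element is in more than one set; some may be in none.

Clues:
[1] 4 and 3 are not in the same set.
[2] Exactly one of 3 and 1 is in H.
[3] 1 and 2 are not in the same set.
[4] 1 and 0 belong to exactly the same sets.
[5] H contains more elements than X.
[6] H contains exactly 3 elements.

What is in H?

H = {0, 1, 4}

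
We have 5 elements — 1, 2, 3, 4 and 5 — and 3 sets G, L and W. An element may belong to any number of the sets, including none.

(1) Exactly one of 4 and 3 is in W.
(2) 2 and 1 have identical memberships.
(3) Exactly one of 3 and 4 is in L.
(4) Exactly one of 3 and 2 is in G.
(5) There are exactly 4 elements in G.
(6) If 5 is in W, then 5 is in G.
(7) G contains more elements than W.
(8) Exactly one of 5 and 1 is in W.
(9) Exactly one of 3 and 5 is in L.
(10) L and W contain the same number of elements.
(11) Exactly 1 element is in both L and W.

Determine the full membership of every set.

G = {1, 2, 4, 5}; L = {4, 5}; W = {3, 5}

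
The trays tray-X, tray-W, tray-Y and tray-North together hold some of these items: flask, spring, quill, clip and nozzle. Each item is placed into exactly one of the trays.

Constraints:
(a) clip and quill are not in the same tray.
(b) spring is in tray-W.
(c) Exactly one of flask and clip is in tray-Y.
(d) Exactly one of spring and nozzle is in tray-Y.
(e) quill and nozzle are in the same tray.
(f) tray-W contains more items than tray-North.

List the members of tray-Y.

From (b): spring ∈ tray-W.
(d) (exactly one): nozzle ∈ tray-Y.
(e): quill matches nozzle: quill ∉ tray-X.
(e): quill matches nozzle: quill ∉ tray-W.
(e): quill matches nozzle: quill ∈ tray-Y.
(a): clip ∉ tray-Y.
(c) (exactly one): flask ∈ tray-Y.

tray-Y = {flask, nozzle, quill}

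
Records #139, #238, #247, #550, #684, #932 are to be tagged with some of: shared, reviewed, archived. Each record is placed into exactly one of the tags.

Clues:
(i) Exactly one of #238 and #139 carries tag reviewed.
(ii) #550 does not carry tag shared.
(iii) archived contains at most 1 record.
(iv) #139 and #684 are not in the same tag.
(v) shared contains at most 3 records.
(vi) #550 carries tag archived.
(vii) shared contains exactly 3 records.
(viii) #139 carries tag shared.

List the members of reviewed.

reviewed = {#238, #684}

From (ii): #550 ∉ shared.
From (vi): #550 ∈ archived.
From (viii): #139 ∈ shared.
(i) (exactly one): #238 ∈ reviewed.
(iii): archived already has 1, so the rest are out.
(iv): #684 ∉ shared.
(vii): only 3 candidates remain for shared, so all are in.
Only one tag left: #684 ∈ reviewed.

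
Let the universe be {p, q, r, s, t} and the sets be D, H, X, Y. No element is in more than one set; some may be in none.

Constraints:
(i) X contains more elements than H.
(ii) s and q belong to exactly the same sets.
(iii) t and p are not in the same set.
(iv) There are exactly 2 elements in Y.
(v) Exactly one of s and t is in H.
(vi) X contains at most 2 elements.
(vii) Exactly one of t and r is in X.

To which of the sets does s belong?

s: Y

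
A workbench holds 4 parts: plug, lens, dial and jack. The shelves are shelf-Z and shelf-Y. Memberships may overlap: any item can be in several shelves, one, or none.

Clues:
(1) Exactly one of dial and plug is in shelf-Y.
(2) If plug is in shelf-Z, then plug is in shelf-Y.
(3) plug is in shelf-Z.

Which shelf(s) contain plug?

From (3): plug ∈ shelf-Z.
(2): plug ∈ shelf-Y.
(1) (exactly one): dial ∉ shelf-Y.

plug: shelf-Y, shelf-Z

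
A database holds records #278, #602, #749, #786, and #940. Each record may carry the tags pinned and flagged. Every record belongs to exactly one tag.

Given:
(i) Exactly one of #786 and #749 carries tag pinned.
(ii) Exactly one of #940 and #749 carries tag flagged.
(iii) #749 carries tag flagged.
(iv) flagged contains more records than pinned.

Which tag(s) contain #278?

#278: flagged

From (iii): #749 ∈ flagged.
(i) (exactly one): #786 ∈ pinned.
(ii) (exactly one): #940 ∉ flagged.
Only one tag left: #940 ∈ pinned.
Suppose #278 ∈ pinned: no assignment then satisfies all the clues, so #278 ∉ pinned.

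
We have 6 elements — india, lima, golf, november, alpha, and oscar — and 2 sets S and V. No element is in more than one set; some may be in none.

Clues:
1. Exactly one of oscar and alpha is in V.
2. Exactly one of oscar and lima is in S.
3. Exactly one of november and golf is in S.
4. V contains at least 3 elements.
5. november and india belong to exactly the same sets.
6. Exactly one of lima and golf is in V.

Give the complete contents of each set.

S = {golf, oscar}; V = {alpha, india, lima, november}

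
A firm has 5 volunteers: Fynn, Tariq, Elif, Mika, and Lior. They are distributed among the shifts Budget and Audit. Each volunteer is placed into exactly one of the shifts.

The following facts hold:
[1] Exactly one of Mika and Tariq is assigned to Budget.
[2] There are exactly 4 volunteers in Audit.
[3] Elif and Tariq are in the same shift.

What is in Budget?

Budget = {Mika}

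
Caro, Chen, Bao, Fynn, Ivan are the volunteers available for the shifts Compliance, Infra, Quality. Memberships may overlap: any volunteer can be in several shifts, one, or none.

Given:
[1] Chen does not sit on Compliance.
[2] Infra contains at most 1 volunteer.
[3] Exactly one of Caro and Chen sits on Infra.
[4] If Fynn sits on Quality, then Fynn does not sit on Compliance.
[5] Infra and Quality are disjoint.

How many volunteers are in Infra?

1

From (1): Chen ∉ Compliance.
Suppose Bao ∈ Infra: no assignment then satisfies all the clues, so Bao ∉ Infra.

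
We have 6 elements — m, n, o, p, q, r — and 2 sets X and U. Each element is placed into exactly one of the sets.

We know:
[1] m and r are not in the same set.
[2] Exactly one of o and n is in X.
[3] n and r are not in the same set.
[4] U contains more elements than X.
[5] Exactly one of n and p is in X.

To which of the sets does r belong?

r: U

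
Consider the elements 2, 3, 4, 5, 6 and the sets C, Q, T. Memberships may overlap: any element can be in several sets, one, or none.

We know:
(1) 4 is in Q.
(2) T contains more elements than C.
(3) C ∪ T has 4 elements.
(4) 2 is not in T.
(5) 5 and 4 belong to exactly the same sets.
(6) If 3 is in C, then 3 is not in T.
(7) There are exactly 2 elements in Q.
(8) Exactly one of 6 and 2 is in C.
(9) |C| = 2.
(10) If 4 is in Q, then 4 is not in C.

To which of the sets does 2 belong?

From (1): 4 ∈ Q.
From (4): 2 ∉ T.
(5): 5 matches 4: 5 ∈ Q.
(7): Q already has 2, so the rest are out.
(10): 4 ∉ C.
(5): 5 matches 4: 5 ∉ C.
Suppose 2 ∈ C: no assignment then satisfies all the clues, so 2 ∉ C.

2: none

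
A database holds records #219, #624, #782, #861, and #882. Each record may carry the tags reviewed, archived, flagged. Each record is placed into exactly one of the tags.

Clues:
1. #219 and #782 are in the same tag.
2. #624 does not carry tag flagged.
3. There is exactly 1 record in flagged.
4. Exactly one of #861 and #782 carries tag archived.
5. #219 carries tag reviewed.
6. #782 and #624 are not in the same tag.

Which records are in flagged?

flagged = {#882}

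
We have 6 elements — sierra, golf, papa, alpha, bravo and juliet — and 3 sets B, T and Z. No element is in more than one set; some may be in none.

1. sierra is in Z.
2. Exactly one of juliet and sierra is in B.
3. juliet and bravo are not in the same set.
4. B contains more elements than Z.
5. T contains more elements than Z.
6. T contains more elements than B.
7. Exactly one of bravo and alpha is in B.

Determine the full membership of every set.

B = {alpha, juliet}; T = {bravo, golf, papa}; Z = {sierra}

From (1): sierra ∈ Z.
(2) (exactly one): juliet ∈ B.
(3): bravo ∉ B.
(7) (exactly one): alpha ∈ B.
Suppose golf ∈ B: no assignment then satisfies all the clues, so golf ∉ B.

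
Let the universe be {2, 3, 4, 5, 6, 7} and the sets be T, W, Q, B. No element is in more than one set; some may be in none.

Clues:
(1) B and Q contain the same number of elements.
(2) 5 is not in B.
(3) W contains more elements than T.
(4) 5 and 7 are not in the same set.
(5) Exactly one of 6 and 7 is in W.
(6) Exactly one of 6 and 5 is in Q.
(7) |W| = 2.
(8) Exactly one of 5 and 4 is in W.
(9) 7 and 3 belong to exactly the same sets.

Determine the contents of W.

From (2): 5 ∉ B.
Suppose 2 ∈ W: no assignment then satisfies all the clues, so 2 ∉ W.

W = {4, 6}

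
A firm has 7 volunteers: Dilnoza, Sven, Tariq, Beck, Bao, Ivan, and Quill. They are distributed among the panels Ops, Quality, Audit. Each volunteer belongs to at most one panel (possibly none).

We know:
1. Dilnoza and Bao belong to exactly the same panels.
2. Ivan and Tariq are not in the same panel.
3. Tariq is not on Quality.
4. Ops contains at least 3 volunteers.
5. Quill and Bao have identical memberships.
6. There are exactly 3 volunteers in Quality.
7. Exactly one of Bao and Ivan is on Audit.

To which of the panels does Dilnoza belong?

Dilnoza: Quality

From (3): Tariq ∉ Quality.
Suppose Dilnoza ∈ Ops: no assignment then satisfies all the clues, so Dilnoza ∉ Ops.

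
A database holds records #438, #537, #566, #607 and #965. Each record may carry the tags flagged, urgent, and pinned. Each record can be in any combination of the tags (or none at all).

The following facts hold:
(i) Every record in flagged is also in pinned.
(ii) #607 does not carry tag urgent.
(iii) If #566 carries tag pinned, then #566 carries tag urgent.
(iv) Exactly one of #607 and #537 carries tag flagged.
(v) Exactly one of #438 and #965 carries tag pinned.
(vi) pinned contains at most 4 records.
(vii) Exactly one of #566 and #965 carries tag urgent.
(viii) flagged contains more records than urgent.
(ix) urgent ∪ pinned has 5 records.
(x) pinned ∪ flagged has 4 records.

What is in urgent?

From (ii): #607 ∉ urgent.
Suppose #438 ∉ urgent: no assignment then satisfies all the clues, so #438 ∈ urgent.

urgent = {#438, #566}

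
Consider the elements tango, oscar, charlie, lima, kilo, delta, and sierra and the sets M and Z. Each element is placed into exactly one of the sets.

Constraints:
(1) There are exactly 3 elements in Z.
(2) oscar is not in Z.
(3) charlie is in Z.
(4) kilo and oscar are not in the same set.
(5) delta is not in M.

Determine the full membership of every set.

M = {lima, oscar, sierra, tango}; Z = {charlie, delta, kilo}

From (2): oscar ∉ Z.
From (3): charlie ∈ Z.
From (5): delta ∉ M.
Only one set left: oscar ∈ M.
Only one set left: delta ∈ Z.
(4): kilo ∉ M.
Only one set left: kilo ∈ Z.
(1): Z already has 3, so the rest are out.
Only one set left: tango ∈ M.
Only one set left: lima ∈ M.
Only one set left: sierra ∈ M.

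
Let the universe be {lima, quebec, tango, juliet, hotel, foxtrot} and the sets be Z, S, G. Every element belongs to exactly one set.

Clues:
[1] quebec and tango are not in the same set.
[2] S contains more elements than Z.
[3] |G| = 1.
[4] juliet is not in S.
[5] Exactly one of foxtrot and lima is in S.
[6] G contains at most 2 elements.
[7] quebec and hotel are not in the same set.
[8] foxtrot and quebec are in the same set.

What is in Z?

Z = {foxtrot, quebec}

From (4): juliet ∉ S.
Suppose lima ∈ Z: no assignment then satisfies all the clues, so lima ∉ Z.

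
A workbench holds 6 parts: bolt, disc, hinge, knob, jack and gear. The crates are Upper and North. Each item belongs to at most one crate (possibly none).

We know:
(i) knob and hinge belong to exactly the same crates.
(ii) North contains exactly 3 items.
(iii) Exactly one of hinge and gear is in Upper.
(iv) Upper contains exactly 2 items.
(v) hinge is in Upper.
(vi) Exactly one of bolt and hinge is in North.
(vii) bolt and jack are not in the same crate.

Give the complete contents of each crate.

Upper = {hinge, knob}; North = {bolt, disc, gear}

From (v): hinge ∈ Upper.
(i): knob matches hinge: knob ∈ Upper.
(iii) (exactly one): gear ∉ Upper.
(iv): Upper already has 2, so the rest are out.
(vi) (exactly one): bolt ∈ North.
(vii): jack ∉ North.
(ii): only 3 candidates remain for North, so all are in.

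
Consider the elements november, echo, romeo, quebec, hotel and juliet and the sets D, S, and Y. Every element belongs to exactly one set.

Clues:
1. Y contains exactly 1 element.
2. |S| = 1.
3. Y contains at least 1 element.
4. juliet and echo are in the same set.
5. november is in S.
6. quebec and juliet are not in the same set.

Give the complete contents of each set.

D = {echo, hotel, juliet, romeo}; S = {november}; Y = {quebec}

From (5): november ∈ S.
(2): S already has 1, so the rest are out.
Suppose echo ∉ D: no assignment then satisfies all the clues, so echo ∈ D.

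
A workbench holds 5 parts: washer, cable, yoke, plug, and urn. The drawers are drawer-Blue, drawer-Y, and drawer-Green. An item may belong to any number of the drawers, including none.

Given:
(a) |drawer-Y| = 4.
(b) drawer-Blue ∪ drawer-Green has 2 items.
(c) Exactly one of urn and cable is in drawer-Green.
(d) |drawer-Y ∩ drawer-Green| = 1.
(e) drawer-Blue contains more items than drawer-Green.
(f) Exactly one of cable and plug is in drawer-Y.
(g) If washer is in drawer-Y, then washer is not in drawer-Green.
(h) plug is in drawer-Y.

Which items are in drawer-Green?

drawer-Green = {urn}

From (h): plug ∈ drawer-Y.
(f) (exactly one): cable ∉ drawer-Y.
(a): only 4 candidates remain for drawer-Y, so all are in.
(g): washer ∉ drawer-Green.
Suppose cable ∈ drawer-Green: no assignment then satisfies all the clues, so cable ∉ drawer-Green.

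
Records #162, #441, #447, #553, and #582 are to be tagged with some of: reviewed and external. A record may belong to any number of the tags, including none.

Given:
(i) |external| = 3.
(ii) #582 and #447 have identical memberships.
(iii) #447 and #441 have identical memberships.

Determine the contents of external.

external = {#441, #447, #582}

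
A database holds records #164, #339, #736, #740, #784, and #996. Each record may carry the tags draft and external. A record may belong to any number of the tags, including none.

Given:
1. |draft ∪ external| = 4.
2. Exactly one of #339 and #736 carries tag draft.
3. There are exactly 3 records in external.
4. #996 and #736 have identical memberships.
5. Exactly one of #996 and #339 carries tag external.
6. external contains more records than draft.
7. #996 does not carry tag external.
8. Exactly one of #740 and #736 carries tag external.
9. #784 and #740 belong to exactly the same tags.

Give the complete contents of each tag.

draft = {#164, #339}; external = {#339, #740, #784}

From (7): #996 ∉ external.
(4): #736 matches #996: #736 ∉ external.
(5) (exactly one): #339 ∈ external.
(8) (exactly one): #740 ∈ external.
(9): #784 matches #740: #784 ∈ external.
(3): external already has 3, so the rest are out.
Suppose #164 ∉ draft: no assignment then satisfies all the clues, so #164 ∈ draft.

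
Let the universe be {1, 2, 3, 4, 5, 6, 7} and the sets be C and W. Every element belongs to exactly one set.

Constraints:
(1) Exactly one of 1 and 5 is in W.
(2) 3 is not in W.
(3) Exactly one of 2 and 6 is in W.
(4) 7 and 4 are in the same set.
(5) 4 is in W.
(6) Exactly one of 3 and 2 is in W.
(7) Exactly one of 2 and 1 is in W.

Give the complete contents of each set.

C = {1, 3, 6}; W = {2, 4, 5, 7}

From (2): 3 ∉ W.
From (5): 4 ∈ W.
(4): 7 matches 4: 7 ∉ C.
(4): 7 matches 4: 7 ∈ W.
(6) (exactly one): 2 ∈ W.
(7) (exactly one): 1 ∉ W.
Only one set left: 1 ∈ C.
Only one set left: 3 ∈ C.
(1) (exactly one): 5 ∈ W.
(3) (exactly one): 6 ∉ W.
Only one set left: 6 ∈ C.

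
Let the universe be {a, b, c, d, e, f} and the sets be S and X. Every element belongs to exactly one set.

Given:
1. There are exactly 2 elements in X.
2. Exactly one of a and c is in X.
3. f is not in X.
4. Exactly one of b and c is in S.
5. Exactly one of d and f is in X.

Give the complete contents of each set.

S = {a, b, e, f}; X = {c, d}

From (3): f ∉ X.
(5) (exactly one): d ∈ X.
Only one set left: f ∈ S.
Suppose a ∉ S: no assignment then satisfies all the clues, so a ∈ S.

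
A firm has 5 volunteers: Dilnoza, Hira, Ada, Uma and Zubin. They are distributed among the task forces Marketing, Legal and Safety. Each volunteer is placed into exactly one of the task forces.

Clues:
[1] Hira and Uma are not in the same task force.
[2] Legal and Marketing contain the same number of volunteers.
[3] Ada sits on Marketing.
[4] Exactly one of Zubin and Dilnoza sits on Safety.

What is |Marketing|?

2

From (3): Ada ∈ Marketing.
Suppose Dilnoza ∈ Marketing: no assignment then satisfies all the clues, so Dilnoza ∉ Marketing.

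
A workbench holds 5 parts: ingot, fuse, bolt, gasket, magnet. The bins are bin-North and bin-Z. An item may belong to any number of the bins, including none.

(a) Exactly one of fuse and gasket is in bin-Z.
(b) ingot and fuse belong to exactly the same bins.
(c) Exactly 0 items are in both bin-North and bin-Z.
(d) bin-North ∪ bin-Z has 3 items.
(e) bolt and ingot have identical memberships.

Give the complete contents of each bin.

bin-North = {}; bin-Z = {bolt, fuse, ingot}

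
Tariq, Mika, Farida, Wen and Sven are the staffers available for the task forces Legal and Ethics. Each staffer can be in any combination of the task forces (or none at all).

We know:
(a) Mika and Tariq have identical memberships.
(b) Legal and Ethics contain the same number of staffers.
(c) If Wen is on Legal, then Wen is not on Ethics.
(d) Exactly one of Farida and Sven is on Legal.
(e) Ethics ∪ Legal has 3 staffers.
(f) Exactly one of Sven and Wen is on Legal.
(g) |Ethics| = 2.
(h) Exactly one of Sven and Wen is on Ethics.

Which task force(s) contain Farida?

Farida: Ethics, Legal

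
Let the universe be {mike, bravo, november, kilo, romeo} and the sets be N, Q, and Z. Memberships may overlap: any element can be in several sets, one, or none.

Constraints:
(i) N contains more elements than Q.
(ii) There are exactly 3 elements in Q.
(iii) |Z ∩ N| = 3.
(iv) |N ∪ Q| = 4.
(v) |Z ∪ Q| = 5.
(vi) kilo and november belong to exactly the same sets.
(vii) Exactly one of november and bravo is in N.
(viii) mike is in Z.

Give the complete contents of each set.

N = {kilo, mike, november, romeo}; Q = {kilo, november, romeo}; Z = {bravo, kilo, mike, november}

From (viii): mike ∈ Z.
Suppose mike ∉ N: no assignment then satisfies all the clues, so mike ∈ N.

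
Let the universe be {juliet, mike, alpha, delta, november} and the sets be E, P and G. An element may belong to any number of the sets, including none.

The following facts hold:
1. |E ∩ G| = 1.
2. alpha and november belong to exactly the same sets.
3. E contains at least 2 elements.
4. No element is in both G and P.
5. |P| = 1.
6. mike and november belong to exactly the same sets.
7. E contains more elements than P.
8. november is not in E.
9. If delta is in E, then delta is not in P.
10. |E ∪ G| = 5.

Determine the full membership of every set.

E = {delta, juliet}; P = {juliet}; G = {alpha, delta, mike, november}

From (8): november ∉ E.
(2): alpha matches november: alpha ∉ E.
(6): mike matches november: mike ∉ E.
(3): only 2 candidates remain for E, so all are in.
(9): delta ∉ P.
Suppose juliet ∉ P: no assignment then satisfies all the clues, so juliet ∈ P.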